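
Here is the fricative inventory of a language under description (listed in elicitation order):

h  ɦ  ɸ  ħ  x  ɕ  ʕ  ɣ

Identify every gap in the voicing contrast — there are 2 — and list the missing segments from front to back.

Voiceless: /ɸ/ (bilabial), /ɕ/ (alveolo-palatal), /x/ (velar), /ħ/ (pharyngeal), /h/ (glottal).
Voiced: /ɣ/ (velar), /ʕ/ (pharyngeal), /ɦ/ (glottal).
Gaps, from front to back: bilabial lacks voiced (/β/); alveolo-palatal lacks voiced (/ʑ/).

/β/, /ʑ/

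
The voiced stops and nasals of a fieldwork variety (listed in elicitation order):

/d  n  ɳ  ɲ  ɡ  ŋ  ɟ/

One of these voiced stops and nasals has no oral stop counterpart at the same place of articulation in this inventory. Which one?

Alveolar: /d/ ~ /n/
Palatal: /ɟ/ ~ /ɲ/
Velar: /ɡ/ ~ /ŋ/
Retroflex: only /ɳ/ (nasal); no oral stop partner.
So /ɳ/ is the unpaired segment.

/ɳ/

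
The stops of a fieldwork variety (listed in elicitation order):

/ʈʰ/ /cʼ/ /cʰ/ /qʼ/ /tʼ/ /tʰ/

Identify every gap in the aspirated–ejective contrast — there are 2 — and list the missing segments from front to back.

/ʈʼ/, /qʰ/

alveolar: aspirated /tʰ/, ejective /tʼ/.
retroflex: aspirated /ʈʰ/, ejective —.
palatal: aspirated /cʰ/, ejective /cʼ/.
uvular: aspirated —, ejective /qʼ/.
Gaps, from front to back: retroflex lacks ejective (/ʈʼ/); uvular lacks aspirated (/qʰ/).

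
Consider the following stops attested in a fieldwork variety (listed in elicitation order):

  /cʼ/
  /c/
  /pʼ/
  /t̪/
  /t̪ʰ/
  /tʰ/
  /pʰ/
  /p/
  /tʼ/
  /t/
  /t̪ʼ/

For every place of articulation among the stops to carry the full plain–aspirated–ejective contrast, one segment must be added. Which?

bilabial: plain /p/, aspirated /pʰ/, ejective /pʼ/.
dental: plain /t̪/, aspirated /t̪ʰ/, ejective /t̪ʼ/.
alveolar: plain /t/, aspirated /tʰ/, ejective /tʼ/.
palatal: plain /c/, aspirated —, ejective /cʼ/.
The palatal row has no aspirated member, so the gap is the aspirated palatal stop /cʰ/.

/cʰ/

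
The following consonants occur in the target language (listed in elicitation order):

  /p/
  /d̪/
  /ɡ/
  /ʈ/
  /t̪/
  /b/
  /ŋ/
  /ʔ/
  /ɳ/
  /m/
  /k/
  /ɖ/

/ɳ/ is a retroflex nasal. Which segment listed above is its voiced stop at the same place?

/ɖ/

The voiced stop at the same place is a voiced retroflex stop — in this inventory, /ɖ/.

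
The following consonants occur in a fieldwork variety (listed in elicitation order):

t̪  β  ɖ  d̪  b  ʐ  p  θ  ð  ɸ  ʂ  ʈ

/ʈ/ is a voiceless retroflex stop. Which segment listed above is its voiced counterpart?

The voiced counterpart is a voiced retroflex stop — in this inventory, /ɖ/.

/ɖ/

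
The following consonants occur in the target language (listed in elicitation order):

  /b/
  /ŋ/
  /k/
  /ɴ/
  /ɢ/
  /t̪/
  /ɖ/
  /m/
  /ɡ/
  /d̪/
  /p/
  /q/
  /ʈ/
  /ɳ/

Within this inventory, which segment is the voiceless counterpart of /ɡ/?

/ɡ/ is a voiced velar stop.
The voiceless counterpart is a voiceless velar stop — in this inventory, /k/.

/k/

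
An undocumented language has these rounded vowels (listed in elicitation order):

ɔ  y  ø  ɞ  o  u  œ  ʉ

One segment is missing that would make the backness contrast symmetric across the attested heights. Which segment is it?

/ɵ/

height            front     central   back    
high              y         ʉ         u       
high-mid          ø         —         o       
low-mid           œ         ɞ         ɔ       
The high-mid row has no central member, so the gap is the high-mid central rounded vowel /ɵ/.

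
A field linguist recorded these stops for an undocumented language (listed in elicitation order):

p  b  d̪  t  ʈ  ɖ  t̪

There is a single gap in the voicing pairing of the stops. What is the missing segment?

Voiceless: /p/ (bilabial), /t̪/ (dental), /t/ (alveolar), /ʈ/ (retroflex).
Voiced: /b/ (bilabial), /d̪/ (dental), /ɖ/ (retroflex).
The alveolar row has no voiced member, so the gap is the voiced alveolar stop /d/.

/d/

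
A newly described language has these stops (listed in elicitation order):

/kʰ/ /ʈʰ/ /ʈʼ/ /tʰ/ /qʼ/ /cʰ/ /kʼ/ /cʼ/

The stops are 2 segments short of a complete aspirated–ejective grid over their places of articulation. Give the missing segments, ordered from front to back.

/tʼ/, /qʰ/

place of articulation  aspirated  ejective
alveolar          tʰ        —       
retroflex         ʈʰ        ʈʼ      
palatal           cʰ        cʼ      
velar             kʰ        kʼ      
uvular            —         qʼ      
Gaps, from front to back: alveolar lacks ejective (/tʼ/); uvular lacks aspirated (/qʰ/).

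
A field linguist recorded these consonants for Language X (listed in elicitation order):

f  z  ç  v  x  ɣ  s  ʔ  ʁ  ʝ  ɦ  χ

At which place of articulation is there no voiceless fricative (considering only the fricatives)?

glottal

place of articulation  voiceless  voiced  
labiodental       f         v       
alveolar          s         z       
palatal           ç         ʝ       
velar             x         ɣ       
uvular            χ         ʁ       
glottal           —         ɦ       
Every place of articulation has a voiceless member except glottal, where /h/ would be expected.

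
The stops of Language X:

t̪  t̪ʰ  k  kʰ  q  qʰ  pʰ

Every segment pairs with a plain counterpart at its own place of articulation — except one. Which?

Dental: /t̪/ ~ /t̪ʰ/
Velar: /k/ ~ /kʰ/
Uvular: /q/ ~ /qʰ/
Bilabial: only /pʰ/ (aspirated); no plain partner.
So /pʰ/ is the unpaired segment.

/pʰ/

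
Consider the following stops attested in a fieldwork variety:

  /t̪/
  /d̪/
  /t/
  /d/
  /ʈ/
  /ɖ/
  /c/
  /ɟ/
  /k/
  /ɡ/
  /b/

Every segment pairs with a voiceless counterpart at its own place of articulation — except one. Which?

Dental: /t̪/ ~ /d̪/
Alveolar: /t/ ~ /d/
Retroflex: /ʈ/ ~ /ɖ/
Palatal: /c/ ~ /ɟ/
Velar: /k/ ~ /ɡ/
Bilabial: only /b/ (voiced); no voiceless partner.
So /b/ is the unpaired segment.

/b/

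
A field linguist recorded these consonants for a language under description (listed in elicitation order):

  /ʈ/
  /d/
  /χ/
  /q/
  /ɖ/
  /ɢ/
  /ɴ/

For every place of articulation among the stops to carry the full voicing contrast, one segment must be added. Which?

/t/

place of articulation  voiceless  voiced  
alveolar          —         d       
retroflex         ʈ         ɖ       
uvular            q         ɢ       
The alveolar row has no voiceless member, so the gap is the voiceless alveolar stop /t/.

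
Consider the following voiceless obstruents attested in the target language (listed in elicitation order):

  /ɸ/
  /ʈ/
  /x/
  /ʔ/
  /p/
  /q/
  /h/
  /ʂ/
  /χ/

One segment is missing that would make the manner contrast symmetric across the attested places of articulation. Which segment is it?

/k/

Stop: /p/ (bilabial), /ʈ/ (retroflex), /q/ (uvular), /ʔ/ (glottal).
Fricative: /ɸ/ (bilabial), /ʂ/ (retroflex), /x/ (velar), /χ/ (uvular), /h/ (glottal).
The velar row has no stop member, so the gap is the velar stop /k/.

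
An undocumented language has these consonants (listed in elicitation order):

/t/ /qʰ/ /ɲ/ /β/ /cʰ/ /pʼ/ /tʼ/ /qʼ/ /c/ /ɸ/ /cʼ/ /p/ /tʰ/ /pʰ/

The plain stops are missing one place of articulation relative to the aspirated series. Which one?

uvular

place of articulation  plain     aspirated  ejective
bilabial          p         pʰ        pʼ      
alveolar          t         tʰ        tʼ      
palatal           c         cʰ        cʼ      
uvular            —         qʰ        qʼ      
Every place of articulation has a plain member except uvular, where /q/ would be expected.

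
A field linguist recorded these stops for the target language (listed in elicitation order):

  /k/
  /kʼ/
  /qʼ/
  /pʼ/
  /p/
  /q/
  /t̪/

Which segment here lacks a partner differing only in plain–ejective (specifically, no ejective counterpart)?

/t̪/

Bilabial: /p/ ~ /pʼ/
Velar: /k/ ~ /kʼ/
Uvular: /q/ ~ /qʼ/
Dental: only /t̪/ (plain); no ejective partner.
So /t̪/ is the unpaired segment.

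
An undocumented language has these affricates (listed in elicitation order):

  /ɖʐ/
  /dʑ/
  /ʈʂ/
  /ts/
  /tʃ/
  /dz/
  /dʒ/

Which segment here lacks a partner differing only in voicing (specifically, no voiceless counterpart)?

/dʑ/

Alveolar: /ts/ ~ /dz/
Postalveolar: /tʃ/ ~ /dʒ/
Retroflex: /ʈʂ/ ~ /ɖʐ/
Alveolo-palatal: only /dʑ/ (voiced); no voiceless partner.
So /dʑ/ is the unpaired segment.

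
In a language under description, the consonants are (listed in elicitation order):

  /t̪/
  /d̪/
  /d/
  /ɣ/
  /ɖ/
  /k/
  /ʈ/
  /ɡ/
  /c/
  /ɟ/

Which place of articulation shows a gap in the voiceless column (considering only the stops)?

place of articulation  voiceless  voiced  
dental            t̪        d̪      
alveolar          —         d       
retroflex         ʈ         ɖ       
palatal           c         ɟ       
velar             k         ɡ       
Every place of articulation has a voiceless member except alveolar, where /t/ would be expected.

alveolar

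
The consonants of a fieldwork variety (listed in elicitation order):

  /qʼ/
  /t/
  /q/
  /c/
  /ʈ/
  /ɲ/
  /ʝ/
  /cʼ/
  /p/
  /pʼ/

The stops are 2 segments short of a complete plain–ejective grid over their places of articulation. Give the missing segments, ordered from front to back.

/tʼ/, /ʈʼ/

Plain: /p/ (bilabial), /t/ (alveolar), /ʈ/ (retroflex), /c/ (palatal), /q/ (uvular).
Ejective: /pʼ/ (bilabial), /cʼ/ (palatal), /qʼ/ (uvular).
Gaps, from front to back: alveolar lacks ejective (/tʼ/); retroflex lacks ejective (/ʈʼ/).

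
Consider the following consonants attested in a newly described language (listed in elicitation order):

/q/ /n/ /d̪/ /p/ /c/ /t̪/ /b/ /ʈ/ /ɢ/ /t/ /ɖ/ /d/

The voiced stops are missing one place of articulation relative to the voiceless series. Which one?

palatal

bilabial: voiceless /p/, voiced /b/.
dental: voiceless /t̪/, voiced /d̪/.
alveolar: voiceless /t/, voiced /d/.
retroflex: voiceless /ʈ/, voiced /ɖ/.
palatal: voiceless /c/, voiced —.
uvular: voiceless /q/, voiced /ɢ/.
Every place of articulation has a voiced member except palatal, where /ɟ/ would be expected.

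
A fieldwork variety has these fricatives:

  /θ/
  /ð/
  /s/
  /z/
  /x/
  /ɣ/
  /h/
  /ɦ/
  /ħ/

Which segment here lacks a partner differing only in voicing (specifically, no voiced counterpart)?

/ħ/

Dental: /θ/ ~ /ð/
Alveolar: /s/ ~ /z/
Velar: /x/ ~ /ɣ/
Glottal: /h/ ~ /ɦ/
Pharyngeal: only /ħ/ (voiceless); no voiced partner.
So /ħ/ is the unpaired segment.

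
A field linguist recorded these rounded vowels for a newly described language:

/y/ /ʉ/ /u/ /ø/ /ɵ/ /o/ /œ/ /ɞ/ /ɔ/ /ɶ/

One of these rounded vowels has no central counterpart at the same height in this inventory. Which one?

/ɶ/

High: /y/ ~ /ʉ/ ~ /u/
High-mid: /ø/ ~ /ɵ/ ~ /o/
Low-mid: /œ/ ~ /ɞ/ ~ /ɔ/
Low: only /ɶ/ (front); no central partner.
So /ɶ/ is the unpaired segment.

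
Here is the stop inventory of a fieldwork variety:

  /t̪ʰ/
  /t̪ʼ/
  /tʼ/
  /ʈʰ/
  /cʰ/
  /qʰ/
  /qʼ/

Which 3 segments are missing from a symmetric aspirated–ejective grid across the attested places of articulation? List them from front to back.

/tʰ/, /ʈʼ/, /cʼ/

place of articulation  aspirated  ejective
dental            t̪ʰ       t̪ʼ     
alveolar          —         tʼ      
retroflex         ʈʰ        —       
palatal           cʰ        —       
uvular            qʰ        qʼ      
Gaps, from front to back: alveolar lacks aspirated (/tʰ/); retroflex lacks ejective (/ʈʼ/); palatal lacks ejective (/cʼ/).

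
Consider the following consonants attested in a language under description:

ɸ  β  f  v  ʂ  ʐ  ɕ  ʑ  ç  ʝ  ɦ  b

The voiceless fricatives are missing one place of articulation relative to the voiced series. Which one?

glottal

Voiceless: /ɸ/ (bilabial), /f/ (labiodental), /ʂ/ (retroflex), /ɕ/ (alveolo-palatal), /ç/ (palatal).
Voiced: /β/ (bilabial), /v/ (labiodental), /ʐ/ (retroflex), /ʑ/ (alveolo-palatal), /ʝ/ (palatal), /ɦ/ (glottal).
Every place of articulation has a voiceless member except glottal, where /h/ would be expected.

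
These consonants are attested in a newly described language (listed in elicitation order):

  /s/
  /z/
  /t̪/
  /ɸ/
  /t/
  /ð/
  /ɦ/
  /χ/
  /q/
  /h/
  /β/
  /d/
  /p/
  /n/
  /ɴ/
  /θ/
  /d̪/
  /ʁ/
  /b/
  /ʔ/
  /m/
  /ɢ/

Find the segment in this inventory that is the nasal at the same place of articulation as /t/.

/n/

/t/ is a voiceless alveolar stop.
The nasal at the same place is an alveolar nasal — in this inventory, /n/.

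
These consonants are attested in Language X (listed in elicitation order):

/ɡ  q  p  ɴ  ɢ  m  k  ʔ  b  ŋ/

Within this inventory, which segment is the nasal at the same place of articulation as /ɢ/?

/ɴ/

/ɢ/ is a voiced uvular stop.
The nasal at the same place is an uvular nasal — in this inventory, /ɴ/.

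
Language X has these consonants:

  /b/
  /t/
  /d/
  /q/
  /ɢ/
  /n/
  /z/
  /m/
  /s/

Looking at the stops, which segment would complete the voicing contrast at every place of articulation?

/p/

Voiceless: /t/ (alveolar), /q/ (uvular).
Voiced: /b/ (bilabial), /d/ (alveolar), /ɢ/ (uvular).
The bilabial row has no voiceless member, so the gap is the voiceless bilabial stop /p/.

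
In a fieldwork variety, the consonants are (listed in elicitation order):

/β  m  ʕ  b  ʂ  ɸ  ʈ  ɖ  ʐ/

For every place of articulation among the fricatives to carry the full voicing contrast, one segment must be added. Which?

/ħ/

Voiceless: /ɸ/ (bilabial), /ʂ/ (retroflex).
Voiced: /β/ (bilabial), /ʐ/ (retroflex), /ʕ/ (pharyngeal).
The pharyngeal row has no voiceless member, so the gap is the voiceless pharyngeal fricative /ħ/.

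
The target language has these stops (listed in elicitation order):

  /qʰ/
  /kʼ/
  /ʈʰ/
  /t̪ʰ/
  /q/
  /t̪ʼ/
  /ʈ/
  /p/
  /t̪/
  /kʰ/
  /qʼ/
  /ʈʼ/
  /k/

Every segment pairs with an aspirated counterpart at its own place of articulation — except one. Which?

Dental: /t̪/ ~ /t̪ʰ/ ~ /t̪ʼ/
Retroflex: /ʈ/ ~ /ʈʰ/ ~ /ʈʼ/
Velar: /k/ ~ /kʰ/ ~ /kʼ/
Uvular: /q/ ~ /qʰ/ ~ /qʼ/
Bilabial: only /p/ (plain); no aspirated partner.
So /p/ is the unpaired segment.

/p/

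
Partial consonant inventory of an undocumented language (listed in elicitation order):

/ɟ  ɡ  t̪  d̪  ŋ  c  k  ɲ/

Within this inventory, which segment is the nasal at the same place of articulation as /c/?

/c/ is a voiceless palatal stop.
The nasal at the same place is a palatal nasal — in this inventory, /ɲ/.

/ɲ/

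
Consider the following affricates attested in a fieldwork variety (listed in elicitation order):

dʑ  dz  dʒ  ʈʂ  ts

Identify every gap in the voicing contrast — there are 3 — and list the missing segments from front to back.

/tʃ/, /ɖʐ/, /tɕ/

Voiceless: /ts/ (alveolar), /ʈʂ/ (retroflex).
Voiced: /dz/ (alveolar), /dʒ/ (postalveolar), /dʑ/ (alveolo-palatal).
Gaps, from front to back: postalveolar lacks voiceless (/tʃ/); retroflex lacks voiced (/ɖʐ/); alveolo-palatal lacks voiceless (/tɕ/).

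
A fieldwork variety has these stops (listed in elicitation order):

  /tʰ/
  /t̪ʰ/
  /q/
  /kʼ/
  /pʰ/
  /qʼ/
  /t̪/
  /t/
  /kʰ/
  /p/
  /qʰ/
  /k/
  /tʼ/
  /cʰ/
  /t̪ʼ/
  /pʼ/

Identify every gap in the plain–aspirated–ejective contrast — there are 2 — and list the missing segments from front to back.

place of articulation  plain     aspirated  ejective
bilabial          p         pʰ        pʼ      
dental            t̪        t̪ʰ       t̪ʼ     
alveolar          t         tʰ        tʼ      
palatal           —         cʰ        —       
velar             k         kʰ        kʼ      
uvular            q         qʰ        qʼ      
Gaps, from front to back: palatal lacks plain (/c/); palatal lacks ejective (/cʼ/).

/c/, /cʼ/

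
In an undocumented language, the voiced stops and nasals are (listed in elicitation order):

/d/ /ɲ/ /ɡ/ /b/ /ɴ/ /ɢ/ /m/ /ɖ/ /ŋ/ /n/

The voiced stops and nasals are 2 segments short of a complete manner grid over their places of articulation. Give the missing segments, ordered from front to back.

bilabial: oral stop /b/, nasal /m/.
alveolar: oral stop /d/, nasal /n/.
retroflex: oral stop /ɖ/, nasal —.
palatal: oral stop —, nasal /ɲ/.
velar: oral stop /ɡ/, nasal /ŋ/.
uvular: oral stop /ɢ/, nasal /ɴ/.
Gaps, from front to back: retroflex lacks nasal (/ɳ/); palatal lacks oral stop (/ɟ/).

/ɳ/, /ɟ/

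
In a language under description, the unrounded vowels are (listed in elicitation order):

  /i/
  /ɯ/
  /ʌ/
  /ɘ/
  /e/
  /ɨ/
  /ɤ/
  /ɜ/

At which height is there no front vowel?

low-mid

Front: /i/ (high), /e/ (high-mid).
Central: /ɨ/ (high), /ɘ/ (high-mid), /ɜ/ (low-mid).
Back: /ɯ/ (high), /ɤ/ (high-mid), /ʌ/ (low-mid).
Every height has a front member except low-mid, where /ɛ/ would be expected.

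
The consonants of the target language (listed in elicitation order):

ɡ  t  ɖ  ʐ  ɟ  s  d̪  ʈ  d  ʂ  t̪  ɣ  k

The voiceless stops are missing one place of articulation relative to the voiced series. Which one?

palatal

place of articulation  voiceless  voiced  
dental            t̪        d̪      
alveolar          t         d       
retroflex         ʈ         ɖ       
palatal           —         ɟ       
velar             k         ɡ       
Every place of articulation has a voiceless member except palatal, where /c/ would be expected.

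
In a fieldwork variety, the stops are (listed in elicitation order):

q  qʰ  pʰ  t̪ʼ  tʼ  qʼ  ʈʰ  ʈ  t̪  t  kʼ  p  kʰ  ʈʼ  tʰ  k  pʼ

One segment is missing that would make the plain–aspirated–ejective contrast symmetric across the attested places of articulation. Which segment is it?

Plain: /p/ (bilabial), /t̪/ (dental), /t/ (alveolar), /ʈ/ (retroflex), /k/ (velar), /q/ (uvular).
Aspirated: /pʰ/ (bilabial), /tʰ/ (alveolar), /ʈʰ/ (retroflex), /kʰ/ (velar), /qʰ/ (uvular).
Ejective: /pʼ/ (bilabial), /t̪ʼ/ (dental), /tʼ/ (alveolar), /ʈʼ/ (retroflex), /kʼ/ (velar), /qʼ/ (uvular).
The dental row has no aspirated member, so the gap is the aspirated dental stop /t̪ʰ/.

/t̪ʰ/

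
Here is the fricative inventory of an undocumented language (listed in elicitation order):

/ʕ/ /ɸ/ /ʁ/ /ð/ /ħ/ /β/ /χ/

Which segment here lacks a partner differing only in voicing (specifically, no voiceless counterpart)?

/ð/

Bilabial: /ɸ/ ~ /β/
Uvular: /χ/ ~ /ʁ/
Pharyngeal: /ħ/ ~ /ʕ/
Dental: only /ð/ (voiced); no voiceless partner.
So /ð/ is the unpaired segment.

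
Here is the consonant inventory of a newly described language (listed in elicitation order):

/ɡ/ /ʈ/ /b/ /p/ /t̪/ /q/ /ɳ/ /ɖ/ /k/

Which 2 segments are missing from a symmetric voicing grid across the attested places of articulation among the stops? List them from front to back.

/d̪/, /ɢ/

Voiceless: /p/ (bilabial), /t̪/ (dental), /ʈ/ (retroflex), /k/ (velar), /q/ (uvular).
Voiced: /b/ (bilabial), /ɖ/ (retroflex), /ɡ/ (velar).
Gaps, from front to back: dental lacks voiced (/d̪/); uvular lacks voiced (/ɢ/).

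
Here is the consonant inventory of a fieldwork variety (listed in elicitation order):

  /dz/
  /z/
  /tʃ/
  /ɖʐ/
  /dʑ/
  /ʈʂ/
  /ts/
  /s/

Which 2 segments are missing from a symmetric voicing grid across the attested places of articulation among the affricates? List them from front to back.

/dʒ/, /tɕ/

place of articulation  voiceless  voiced  
alveolar          ts        dz      
postalveolar      tʃ        —       
retroflex         ʈʂ        ɖʐ      
alveolo-palatal   —         dʑ      
Gaps, from front to back: postalveolar lacks voiced (/dʒ/); alveolo-palatal lacks voiceless (/tɕ/).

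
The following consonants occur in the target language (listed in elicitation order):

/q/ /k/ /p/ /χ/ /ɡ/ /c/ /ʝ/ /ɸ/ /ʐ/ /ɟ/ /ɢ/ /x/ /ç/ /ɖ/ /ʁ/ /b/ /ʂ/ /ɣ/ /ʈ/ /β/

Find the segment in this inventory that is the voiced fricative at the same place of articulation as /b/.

/b/ is a voiced bilabial stop.
The voiced fricative at the same place is a voiced bilabial fricative — in this inventory, /β/.

/β/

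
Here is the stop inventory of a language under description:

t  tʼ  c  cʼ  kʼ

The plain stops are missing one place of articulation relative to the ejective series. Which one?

velar

Plain: /t/ (alveolar), /c/ (palatal).
Ejective: /tʼ/ (alveolar), /cʼ/ (palatal), /kʼ/ (velar).
Every place of articulation has a plain member except velar, where /k/ would be expected.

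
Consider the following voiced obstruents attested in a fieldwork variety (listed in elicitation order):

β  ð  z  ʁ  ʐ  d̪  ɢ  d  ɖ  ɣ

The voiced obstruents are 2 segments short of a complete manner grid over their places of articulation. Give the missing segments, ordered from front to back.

place of articulation  stop      fricative
bilabial          —         β       
dental            d̪        ð       
alveolar          d         z       
retroflex         ɖ         ʐ       
velar             —         ɣ       
uvular            ɢ         ʁ       
Gaps, from front to back: bilabial lacks stop (/b/); velar lacks stop (/ɡ/).

/b/, /ɡ/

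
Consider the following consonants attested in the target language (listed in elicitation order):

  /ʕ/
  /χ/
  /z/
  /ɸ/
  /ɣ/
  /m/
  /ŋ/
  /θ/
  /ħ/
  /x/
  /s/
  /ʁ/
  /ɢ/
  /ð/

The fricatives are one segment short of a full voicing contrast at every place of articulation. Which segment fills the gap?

/β/

place of articulation  voiceless  voiced  
bilabial          ɸ         —       
dental            θ         ð       
alveolar          s         z       
velar             x         ɣ       
uvular            χ         ʁ       
pharyngeal        ħ         ʕ       
The bilabial row has no voiced member, so the gap is the voiced bilabial fricative /β/.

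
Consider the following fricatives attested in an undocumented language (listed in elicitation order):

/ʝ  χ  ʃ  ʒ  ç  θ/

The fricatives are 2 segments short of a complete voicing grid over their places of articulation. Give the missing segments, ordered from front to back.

/ð/, /ʁ/

Voiceless: /θ/ (dental), /ʃ/ (postalveolar), /ç/ (palatal), /χ/ (uvular).
Voiced: /ʒ/ (postalveolar), /ʝ/ (palatal).
Gaps, from front to back: dental lacks voiced (/ð/); uvular lacks voiced (/ʁ/).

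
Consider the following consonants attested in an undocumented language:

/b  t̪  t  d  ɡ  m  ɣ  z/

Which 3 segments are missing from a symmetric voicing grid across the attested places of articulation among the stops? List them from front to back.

place of articulation  voiceless  voiced  
bilabial          —         b       
dental            t̪        —       
alveolar          t         d       
velar             —         ɡ       
Gaps, from front to back: bilabial lacks voiceless (/p/); dental lacks voiced (/d̪/); velar lacks voiceless (/k/).

/p/, /d̪/, /k/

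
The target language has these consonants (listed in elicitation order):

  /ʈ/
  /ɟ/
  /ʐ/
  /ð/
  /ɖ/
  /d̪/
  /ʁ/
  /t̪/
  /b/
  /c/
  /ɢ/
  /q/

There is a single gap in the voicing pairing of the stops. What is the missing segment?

place of articulation  voiceless  voiced  
bilabial          —         b       
dental            t̪        d̪      
retroflex         ʈ         ɖ       
palatal           c         ɟ       
uvular            q         ɢ       
The bilabial row has no voiceless member, so the gap is the voiceless bilabial stop /p/.

/p/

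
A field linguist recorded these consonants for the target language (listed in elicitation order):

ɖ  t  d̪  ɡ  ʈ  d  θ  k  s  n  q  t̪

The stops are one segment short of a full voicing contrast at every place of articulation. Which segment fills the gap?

dental: voiceless /t̪/, voiced /d̪/.
alveolar: voiceless /t/, voiced /d/.
retroflex: voiceless /ʈ/, voiced /ɖ/.
velar: voiceless /k/, voiced /ɡ/.
uvular: voiceless /q/, voiced —.
The uvular row has no voiced member, so the gap is the voiced uvular stop /ɢ/.

/ɢ/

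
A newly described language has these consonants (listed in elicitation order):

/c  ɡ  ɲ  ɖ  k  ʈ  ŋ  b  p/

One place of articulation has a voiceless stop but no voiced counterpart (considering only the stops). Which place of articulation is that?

palatal

bilabial: voiceless /p/, voiced /b/.
retroflex: voiceless /ʈ/, voiced /ɖ/.
palatal: voiceless /c/, voiced —.
velar: voiceless /k/, voiced /ɡ/.
Every place of articulation has a voiced member except palatal, where /ɟ/ would be expected.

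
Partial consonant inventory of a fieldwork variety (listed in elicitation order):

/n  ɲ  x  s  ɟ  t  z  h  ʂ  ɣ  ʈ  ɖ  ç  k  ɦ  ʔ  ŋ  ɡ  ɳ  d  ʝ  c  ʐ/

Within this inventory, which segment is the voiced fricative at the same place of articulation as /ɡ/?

/ɡ/ is a voiced velar stop.
The voiced fricative at the same place is a voiced velar fricative — in this inventory, /ɣ/.

/ɣ/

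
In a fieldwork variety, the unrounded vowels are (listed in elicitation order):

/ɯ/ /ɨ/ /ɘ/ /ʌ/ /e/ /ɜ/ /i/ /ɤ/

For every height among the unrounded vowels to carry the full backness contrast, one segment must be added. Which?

height            front     central   back    
high              i         ɨ         ɯ       
high-mid          e         ɘ         ɤ       
low-mid           —         ɜ         ʌ       
The low-mid row has no front member, so the gap is the low-mid front unrounded vowel /ɛ/.

/ɛ/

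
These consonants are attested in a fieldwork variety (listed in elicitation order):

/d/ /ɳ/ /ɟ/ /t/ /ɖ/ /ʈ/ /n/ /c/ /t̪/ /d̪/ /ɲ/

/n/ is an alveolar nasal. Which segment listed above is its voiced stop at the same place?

The voiced stop at the same place is a voiced alveolar stop — in this inventory, /d/.

/d/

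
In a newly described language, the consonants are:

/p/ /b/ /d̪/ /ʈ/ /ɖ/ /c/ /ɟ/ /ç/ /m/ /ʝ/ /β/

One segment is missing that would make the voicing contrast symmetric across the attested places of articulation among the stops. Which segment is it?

Voiceless: /p/ (bilabial), /ʈ/ (retroflex), /c/ (palatal).
Voiced: /b/ (bilabial), /d̪/ (dental), /ɖ/ (retroflex), /ɟ/ (palatal).
The dental row has no voiceless member, so the gap is the voiceless dental stop /t̪/.

/t̪/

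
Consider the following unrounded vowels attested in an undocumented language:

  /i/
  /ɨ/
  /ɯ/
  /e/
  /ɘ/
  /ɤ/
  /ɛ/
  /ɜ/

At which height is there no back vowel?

Front: /i/ (high), /e/ (high-mid), /ɛ/ (low-mid).
Central: /ɨ/ (high), /ɘ/ (high-mid), /ɜ/ (low-mid).
Back: /ɯ/ (high), /ɤ/ (high-mid).
Every height has a back member except low-mid, where /ʌ/ would be expected.

low-mid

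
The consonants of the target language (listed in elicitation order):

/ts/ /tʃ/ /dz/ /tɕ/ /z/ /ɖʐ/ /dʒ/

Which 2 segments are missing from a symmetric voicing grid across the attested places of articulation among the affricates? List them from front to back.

/ʈʂ/, /dʑ/

Voiceless: /ts/ (alveolar), /tʃ/ (postalveolar), /tɕ/ (alveolo-palatal).
Voiced: /dz/ (alveolar), /dʒ/ (postalveolar), /ɖʐ/ (retroflex).
Gaps, from front to back: retroflex lacks voiceless (/ʈʂ/); alveolo-palatal lacks voiced (/dʑ/).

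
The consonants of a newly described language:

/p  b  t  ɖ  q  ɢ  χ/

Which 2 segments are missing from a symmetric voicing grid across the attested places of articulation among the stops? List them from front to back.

place of articulation  voiceless  voiced  
bilabial          p         b       
alveolar          t         —       
retroflex         —         ɖ       
uvular            q         ɢ       
Gaps, from front to back: alveolar lacks voiced (/d/); retroflex lacks voiceless (/ʈ/).

/d/, /ʈ/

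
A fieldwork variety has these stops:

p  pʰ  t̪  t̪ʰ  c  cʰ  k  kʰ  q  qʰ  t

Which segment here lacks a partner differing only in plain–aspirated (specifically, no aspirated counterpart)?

/t/

Bilabial: /p/ ~ /pʰ/
Dental: /t̪/ ~ /t̪ʰ/
Palatal: /c/ ~ /cʰ/
Velar: /k/ ~ /kʰ/
Uvular: /q/ ~ /qʰ/
Alveolar: only /t/ (plain); no aspirated partner.
So /t/ is the unpaired segment.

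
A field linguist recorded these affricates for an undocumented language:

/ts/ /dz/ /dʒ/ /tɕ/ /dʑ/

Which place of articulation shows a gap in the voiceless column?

postalveolar

Voiceless: /ts/ (alveolar), /tɕ/ (alveolo-palatal).
Voiced: /dz/ (alveolar), /dʒ/ (postalveolar), /dʑ/ (alveolo-palatal).
Every place of articulation has a voiceless member except postalveolar, where /tʃ/ would be expected.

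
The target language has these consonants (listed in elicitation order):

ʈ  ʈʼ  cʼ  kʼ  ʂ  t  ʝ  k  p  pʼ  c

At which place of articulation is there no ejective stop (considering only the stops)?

alveolar

bilabial: plain /p/, ejective /pʼ/.
alveolar: plain /t/, ejective —.
retroflex: plain /ʈ/, ejective /ʈʼ/.
palatal: plain /c/, ejective /cʼ/.
velar: plain /k/, ejective /kʼ/.
Every place of articulation has an ejective member except alveolar, where /tʼ/ would be expected.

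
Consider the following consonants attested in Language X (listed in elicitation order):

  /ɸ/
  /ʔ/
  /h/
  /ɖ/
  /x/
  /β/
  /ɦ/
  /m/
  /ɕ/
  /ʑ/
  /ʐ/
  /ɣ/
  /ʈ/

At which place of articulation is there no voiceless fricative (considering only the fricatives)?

bilabial: voiceless /ɸ/, voiced /β/.
retroflex: voiceless —, voiced /ʐ/.
alveolo-palatal: voiceless /ɕ/, voiced /ʑ/.
velar: voiceless /x/, voiced /ɣ/.
glottal: voiceless /h/, voiced /ɦ/.
Every place of articulation has a voiceless member except retroflex, where /ʂ/ would be expected.

retroflex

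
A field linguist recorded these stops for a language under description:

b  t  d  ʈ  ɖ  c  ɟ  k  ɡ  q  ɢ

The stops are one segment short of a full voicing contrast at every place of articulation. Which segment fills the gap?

Voiceless: /t/ (alveolar), /ʈ/ (retroflex), /c/ (palatal), /k/ (velar), /q/ (uvular).
Voiced: /b/ (bilabial), /d/ (alveolar), /ɖ/ (retroflex), /ɟ/ (palatal), /ɡ/ (velar), /ɢ/ (uvular).
The bilabial row has no voiceless member, so the gap is the voiceless bilabial stop /p/.

/p/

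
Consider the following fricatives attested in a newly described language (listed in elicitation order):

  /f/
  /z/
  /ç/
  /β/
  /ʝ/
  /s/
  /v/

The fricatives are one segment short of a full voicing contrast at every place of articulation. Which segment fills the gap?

/ɸ/

place of articulation  voiceless  voiced  
bilabial          —         β       
labiodental       f         v       
alveolar          s         z       
palatal           ç         ʝ       
The bilabial row has no voiceless member, so the gap is the voiceless bilabial fricative /ɸ/.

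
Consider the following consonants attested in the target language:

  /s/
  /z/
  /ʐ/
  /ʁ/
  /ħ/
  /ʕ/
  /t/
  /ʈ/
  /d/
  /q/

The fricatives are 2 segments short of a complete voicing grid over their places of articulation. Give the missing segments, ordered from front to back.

Voiceless: /s/ (alveolar), /ħ/ (pharyngeal).
Voiced: /z/ (alveolar), /ʐ/ (retroflex), /ʁ/ (uvular), /ʕ/ (pharyngeal).
Gaps, from front to back: retroflex lacks voiceless (/ʂ/); uvular lacks voiceless (/χ/).

/ʂ/, /χ/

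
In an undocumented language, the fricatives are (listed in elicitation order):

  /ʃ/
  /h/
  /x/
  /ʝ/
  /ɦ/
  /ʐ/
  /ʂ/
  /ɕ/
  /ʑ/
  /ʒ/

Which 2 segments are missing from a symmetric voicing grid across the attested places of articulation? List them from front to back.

place of articulation  voiceless  voiced  
postalveolar      ʃ         ʒ       
retroflex         ʂ         ʐ       
alveolo-palatal   ɕ         ʑ       
palatal           —         ʝ       
velar             x         —       
glottal           h         ɦ       
Gaps, from front to back: palatal lacks voiceless (/ç/); velar lacks voiced (/ɣ/).

/ç/, /ɣ/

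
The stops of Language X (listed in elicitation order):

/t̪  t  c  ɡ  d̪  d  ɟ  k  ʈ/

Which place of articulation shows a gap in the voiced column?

place of articulation  voiceless  voiced  
dental            t̪        d̪      
alveolar          t         d       
retroflex         ʈ         —       
palatal           c         ɟ       
velar             k         ɡ       
Every place of articulation has a voiced member except retroflex, where /ɖ/ would be expected.

retroflex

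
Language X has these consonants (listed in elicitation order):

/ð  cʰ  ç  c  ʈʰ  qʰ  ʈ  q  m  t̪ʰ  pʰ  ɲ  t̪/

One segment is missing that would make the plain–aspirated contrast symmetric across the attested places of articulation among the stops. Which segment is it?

/p/

Plain: /t̪/ (dental), /ʈ/ (retroflex), /c/ (palatal), /q/ (uvular).
Aspirated: /pʰ/ (bilabial), /t̪ʰ/ (dental), /ʈʰ/ (retroflex), /cʰ/ (palatal), /qʰ/ (uvular).
The bilabial row has no plain member, so the gap is the plain bilabial stop /p/.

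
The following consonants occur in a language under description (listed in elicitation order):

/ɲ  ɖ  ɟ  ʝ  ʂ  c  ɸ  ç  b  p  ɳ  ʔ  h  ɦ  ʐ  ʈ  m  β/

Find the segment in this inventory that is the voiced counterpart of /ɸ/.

/ɸ/ is a voiceless bilabial fricative.
The voiced counterpart is a voiced bilabial fricative — in this inventory, /β/.

/β/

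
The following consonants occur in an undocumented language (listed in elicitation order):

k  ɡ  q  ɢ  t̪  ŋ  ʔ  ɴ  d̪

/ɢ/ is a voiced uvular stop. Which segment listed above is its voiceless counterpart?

The voiceless counterpart is a voiceless uvular stop — in this inventory, /q/.

/q/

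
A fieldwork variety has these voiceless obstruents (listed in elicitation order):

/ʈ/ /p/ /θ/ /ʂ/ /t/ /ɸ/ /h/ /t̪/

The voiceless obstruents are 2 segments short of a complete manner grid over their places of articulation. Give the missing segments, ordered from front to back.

/s/, /ʔ/

Stop: /p/ (bilabial), /t̪/ (dental), /t/ (alveolar), /ʈ/ (retroflex).
Fricative: /ɸ/ (bilabial), /θ/ (dental), /ʂ/ (retroflex), /h/ (glottal).
Gaps, from front to back: alveolar lacks fricative (/s/); glottal lacks stop (/ʔ/).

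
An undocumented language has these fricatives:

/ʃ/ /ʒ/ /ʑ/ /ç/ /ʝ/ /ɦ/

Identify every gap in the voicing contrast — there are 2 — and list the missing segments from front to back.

postalveolar: voiceless /ʃ/, voiced /ʒ/.
alveolo-palatal: voiceless —, voiced /ʑ/.
palatal: voiceless /ç/, voiced /ʝ/.
glottal: voiceless —, voiced /ɦ/.
Gaps, from front to back: alveolo-palatal lacks voiceless (/ɕ/); glottal lacks voiceless (/h/).

/ɕ/, /h/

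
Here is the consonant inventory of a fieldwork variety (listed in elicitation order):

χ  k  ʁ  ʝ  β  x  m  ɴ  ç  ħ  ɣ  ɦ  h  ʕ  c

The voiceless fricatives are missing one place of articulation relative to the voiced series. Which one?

bilabial

Voiceless: /ç/ (palatal), /x/ (velar), /χ/ (uvular), /ħ/ (pharyngeal), /h/ (glottal).
Voiced: /β/ (bilabial), /ʝ/ (palatal), /ɣ/ (velar), /ʁ/ (uvular), /ʕ/ (pharyngeal), /ɦ/ (glottal).
Every place of articulation has a voiceless member except bilabial, where /ɸ/ would be expected.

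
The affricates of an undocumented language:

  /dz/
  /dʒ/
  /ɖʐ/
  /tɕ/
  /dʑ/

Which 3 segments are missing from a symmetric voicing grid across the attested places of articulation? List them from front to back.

place of articulation  voiceless  voiced  
alveolar          —         dz      
postalveolar      —         dʒ      
retroflex         —         ɖʐ      
alveolo-palatal   tɕ        dʑ      
Gaps, from front to back: alveolar lacks voiceless (/ts/); postalveolar lacks voiceless (/tʃ/); retroflex lacks voiceless (/ʈʂ/).

/ts/, /tʃ/, /ʈʂ/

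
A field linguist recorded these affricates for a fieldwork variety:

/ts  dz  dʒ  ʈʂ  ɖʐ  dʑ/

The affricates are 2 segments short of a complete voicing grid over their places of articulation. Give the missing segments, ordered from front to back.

place of articulation  voiceless  voiced  
alveolar          ts        dz      
postalveolar      —         dʒ      
retroflex         ʈʂ        ɖʐ      
alveolo-palatal   —         dʑ      
Gaps, from front to back: postalveolar lacks voiceless (/tʃ/); alveolo-palatal lacks voiceless (/tɕ/).

/tʃ/, /tɕ/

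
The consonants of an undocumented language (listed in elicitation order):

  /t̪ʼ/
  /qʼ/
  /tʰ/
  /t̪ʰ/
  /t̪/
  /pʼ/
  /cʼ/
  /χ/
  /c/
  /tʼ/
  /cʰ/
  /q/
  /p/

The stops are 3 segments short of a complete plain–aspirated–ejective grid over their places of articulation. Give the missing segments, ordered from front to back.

/pʰ/, /t/, /qʰ/

place of articulation  plain     aspirated  ejective
bilabial          p         —         pʼ      
dental            t̪        t̪ʰ       t̪ʼ     
alveolar          —         tʰ        tʼ      
palatal           c         cʰ        cʼ      
uvular            q         —         qʼ      
Gaps, from front to back: bilabial lacks aspirated (/pʰ/); alveolar lacks plain (/t/); uvular lacks aspirated (/qʰ/).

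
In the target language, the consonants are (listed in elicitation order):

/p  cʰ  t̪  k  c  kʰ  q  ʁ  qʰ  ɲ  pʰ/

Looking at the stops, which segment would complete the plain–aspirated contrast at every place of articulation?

/t̪ʰ/

Plain: /p/ (bilabial), /t̪/ (dental), /c/ (palatal), /k/ (velar), /q/ (uvular).
Aspirated: /pʰ/ (bilabial), /cʰ/ (palatal), /kʰ/ (velar), /qʰ/ (uvular).
The dental row has no aspirated member, so the gap is the aspirated dental stop /t̪ʰ/.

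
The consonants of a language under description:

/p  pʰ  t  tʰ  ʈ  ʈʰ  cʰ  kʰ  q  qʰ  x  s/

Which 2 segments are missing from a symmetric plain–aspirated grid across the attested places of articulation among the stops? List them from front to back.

/c/, /k/

Plain: /p/ (bilabial), /t/ (alveolar), /ʈ/ (retroflex), /q/ (uvular).
Aspirated: /pʰ/ (bilabial), /tʰ/ (alveolar), /ʈʰ/ (retroflex), /cʰ/ (palatal), /kʰ/ (velar), /qʰ/ (uvular).
Gaps, from front to back: palatal lacks plain (/c/); velar lacks plain (/k/).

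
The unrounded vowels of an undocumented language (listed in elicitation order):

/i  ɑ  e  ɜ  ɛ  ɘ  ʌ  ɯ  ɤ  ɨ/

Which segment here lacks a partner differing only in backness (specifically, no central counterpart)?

High: /i/ ~ /ɨ/ ~ /ɯ/
High-mid: /e/ ~ /ɘ/ ~ /ɤ/
Low-mid: /ɛ/ ~ /ɜ/ ~ /ʌ/
Low: only /ɑ/ (back); no central partner.
So /ɑ/ is the unpaired segment.

/ɑ/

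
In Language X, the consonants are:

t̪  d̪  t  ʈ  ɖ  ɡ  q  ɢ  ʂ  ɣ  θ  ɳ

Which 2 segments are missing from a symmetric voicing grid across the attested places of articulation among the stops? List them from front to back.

Voiceless: /t̪/ (dental), /t/ (alveolar), /ʈ/ (retroflex), /q/ (uvular).
Voiced: /d̪/ (dental), /ɖ/ (retroflex), /ɡ/ (velar), /ɢ/ (uvular).
Gaps, from front to back: alveolar lacks voiced (/d/); velar lacks voiceless (/k/).

/d/, /k/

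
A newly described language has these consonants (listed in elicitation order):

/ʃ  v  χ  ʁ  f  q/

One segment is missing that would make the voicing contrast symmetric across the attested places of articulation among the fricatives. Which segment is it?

/ʒ/

place of articulation  voiceless  voiced  
labiodental       f         v       
postalveolar      ʃ         —       
uvular            χ         ʁ       
The postalveolar row has no voiced member, so the gap is the voiced postalveolar fricative /ʒ/.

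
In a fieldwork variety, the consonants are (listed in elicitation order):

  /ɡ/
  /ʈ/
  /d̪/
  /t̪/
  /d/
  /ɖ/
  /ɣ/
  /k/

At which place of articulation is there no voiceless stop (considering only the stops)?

alveolar

Voiceless: /t̪/ (dental), /ʈ/ (retroflex), /k/ (velar).
Voiced: /d̪/ (dental), /d/ (alveolar), /ɖ/ (retroflex), /ɡ/ (velar).
Every place of articulation has a voiceless member except alveolar, where /t/ would be expected.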